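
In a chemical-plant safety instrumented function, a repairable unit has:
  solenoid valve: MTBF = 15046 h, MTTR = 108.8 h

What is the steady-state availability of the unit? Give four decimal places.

A(solenoid valve) = MTBF/(MTBF+MTTR) = 15046/(15046+108.8) = 0.9928

0.9928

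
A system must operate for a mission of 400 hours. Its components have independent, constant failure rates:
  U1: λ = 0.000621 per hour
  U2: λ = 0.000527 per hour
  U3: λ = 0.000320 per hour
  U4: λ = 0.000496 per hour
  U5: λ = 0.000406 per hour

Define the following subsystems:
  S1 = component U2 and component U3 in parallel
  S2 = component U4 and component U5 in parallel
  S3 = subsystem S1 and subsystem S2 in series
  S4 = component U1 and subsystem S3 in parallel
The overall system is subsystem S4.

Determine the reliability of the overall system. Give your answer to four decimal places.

R(U1) = exp(−0.000621 × 400) = 0.780048
R(U2) = exp(−0.000527 × 400) = 0.809936
R(U3) = exp(−0.000320 × 400) = 0.879853
R(U4) = exp(−0.000496 × 400) = 0.820042
R(U5) = exp(−0.000406 × 400) = 0.850101
Parallel (U2 and U3): 1 − (1 − 0.809936)(1 − 0.879853) = 0.977164
Parallel (U4 and U5): 1 − (1 − 0.820042)(1 − 0.850101) = 0.973024
Series ([0.977164] and [0.973024]): 0.977164 × 0.973024 = 0.950804
Parallel (U1 and [0.950804]): 1 − (1 − 0.780048)(1 − 0.950804) = 0.9892

0.9892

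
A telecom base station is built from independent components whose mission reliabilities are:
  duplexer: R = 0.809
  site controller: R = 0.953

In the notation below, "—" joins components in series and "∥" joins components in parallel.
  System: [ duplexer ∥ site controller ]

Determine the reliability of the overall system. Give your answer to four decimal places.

Parallel (duplexer and site controller): 1 − (1 − 0.809000)(1 − 0.953000) = 0.9910

0.9910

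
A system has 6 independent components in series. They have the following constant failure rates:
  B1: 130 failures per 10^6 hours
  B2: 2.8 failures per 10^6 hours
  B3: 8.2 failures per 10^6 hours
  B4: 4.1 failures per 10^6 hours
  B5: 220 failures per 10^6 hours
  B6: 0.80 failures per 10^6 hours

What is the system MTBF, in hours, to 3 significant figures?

Series of exponential components: λ_sys = Σ λ_i
λ_sys = 0.00013 + 0.0000028 + 0.0000082 + 0.0000041 + 0.00022 + 0.00000080 = 3.6590e-04 /h
MTBF = 1 / λ_sys = 2730 h

2730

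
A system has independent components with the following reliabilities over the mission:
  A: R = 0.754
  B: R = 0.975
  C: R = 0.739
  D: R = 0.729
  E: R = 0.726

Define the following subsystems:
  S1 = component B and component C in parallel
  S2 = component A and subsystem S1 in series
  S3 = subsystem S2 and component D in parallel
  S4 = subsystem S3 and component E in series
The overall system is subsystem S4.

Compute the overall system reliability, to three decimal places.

Parallel (B and C): 1 − (1 − 0.97500)(1 − 0.73900) = 0.99348
Series (A and [0.99348]): 0.75400 × 0.99348 = 0.74908
Parallel ([0.74908] and D): 1 − (1 − 0.74908)(1 − 0.72900) = 0.93200
Series ([0.93200] and E): 0.93200 × 0.72600 = 0.677

0.677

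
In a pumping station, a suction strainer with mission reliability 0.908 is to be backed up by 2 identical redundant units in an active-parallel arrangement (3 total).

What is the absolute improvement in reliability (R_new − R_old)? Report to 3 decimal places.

0.091

R_before = 0.908
R_after = 1 − (1 − 0.908)^3 = 0.999
ΔR = 0.999 − 0.908 = 0.091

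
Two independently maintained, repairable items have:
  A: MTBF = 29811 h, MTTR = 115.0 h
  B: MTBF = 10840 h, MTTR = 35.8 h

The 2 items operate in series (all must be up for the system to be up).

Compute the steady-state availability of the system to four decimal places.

A(A) = MTBF/(MTBF+MTTR) = 29811/(29811+115.0) = 0.996157
A(B) = MTBF/(MTBF+MTTR) = 10840/(10840+35.8) = 0.996708
Series availability: 0.996157 × 0.996708 = 0.9929

0.9929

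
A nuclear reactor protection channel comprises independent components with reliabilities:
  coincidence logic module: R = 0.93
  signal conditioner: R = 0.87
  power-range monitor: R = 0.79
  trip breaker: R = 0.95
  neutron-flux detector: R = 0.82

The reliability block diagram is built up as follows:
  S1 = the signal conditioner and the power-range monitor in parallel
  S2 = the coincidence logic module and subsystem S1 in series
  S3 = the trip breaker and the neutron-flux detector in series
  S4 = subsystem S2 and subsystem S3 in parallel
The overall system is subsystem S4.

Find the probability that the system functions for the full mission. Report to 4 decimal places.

Parallel (signal conditioner and power-range monitor): 1 − (1 − 0.870000)(1 − 0.790000) = 0.972700
Series (coincidence logic module and [0.972700]): 0.930000 × 0.972700 = 0.904611
Series (trip breaker and neutron-flux detector): 0.950000 × 0.820000 = 0.779000
Parallel ([0.904611] and [0.779000]): 1 − (1 − 0.904611)(1 − 0.779000) = 0.9789

0.9789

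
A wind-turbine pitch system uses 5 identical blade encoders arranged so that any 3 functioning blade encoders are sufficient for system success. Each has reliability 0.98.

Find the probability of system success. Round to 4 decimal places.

0.9999

R = Σ_{i=3}^{5} C(5,i) p^i (1−p)^{5−i} with p = 0.98
C(5,3)·0.98^3·0.02^2 = 0.003765
C(5,4)·0.98^4·0.02^1 = 0.092237
C(5,5)·0.98^5·0.02^0 = 0.903921
Sum = 0.9999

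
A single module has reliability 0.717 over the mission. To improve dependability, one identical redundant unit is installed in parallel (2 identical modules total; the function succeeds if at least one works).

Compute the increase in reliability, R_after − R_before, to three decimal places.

R_before = 0.717
R_after = 1 − (1 − 0.717)^2 = 0.920
ΔR = 0.920 − 0.717 = 0.203

0.203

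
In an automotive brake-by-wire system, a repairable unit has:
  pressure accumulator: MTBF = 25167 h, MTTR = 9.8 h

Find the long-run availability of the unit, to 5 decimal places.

A(pressure accumulator) = MTBF/(MTBF+MTTR) = 25167/(25167+9.8) = 0.99961

0.99961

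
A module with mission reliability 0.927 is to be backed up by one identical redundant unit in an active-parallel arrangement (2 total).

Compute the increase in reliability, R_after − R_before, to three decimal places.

R_before = 0.927
R_after = 1 − (1 − 0.927)^2 = 0.995
ΔR = 0.995 − 0.927 = 0.068

0.068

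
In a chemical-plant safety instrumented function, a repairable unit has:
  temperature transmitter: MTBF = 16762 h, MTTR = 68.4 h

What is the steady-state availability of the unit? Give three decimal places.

A(temperature transmitter) = MTBF/(MTBF+MTTR) = 16762/(16762+68.4) = 0.996

0.996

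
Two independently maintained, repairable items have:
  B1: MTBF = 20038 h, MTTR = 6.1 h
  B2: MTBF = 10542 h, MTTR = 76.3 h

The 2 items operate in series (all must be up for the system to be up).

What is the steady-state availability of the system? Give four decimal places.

0.9925

A(B1) = MTBF/(MTBF+MTTR) = 20038/(20038+6.1) = 0.999696
A(B2) = MTBF/(MTBF+MTTR) = 10542/(10542+76.3) = 0.992814
Series availability: 0.999696 × 0.992814 = 0.9925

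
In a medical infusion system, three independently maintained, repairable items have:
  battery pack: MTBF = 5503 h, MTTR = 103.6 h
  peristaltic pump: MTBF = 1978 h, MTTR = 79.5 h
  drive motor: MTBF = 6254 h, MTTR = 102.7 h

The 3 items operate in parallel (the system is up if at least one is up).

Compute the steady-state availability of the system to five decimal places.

A(battery pack) = MTBF/(MTBF+MTTR) = 5503/(5503+103.6) = 0.981522
A(peristaltic pump) = MTBF/(MTBF+MTTR) = 1978/(1978+79.5) = 0.961361
A(drive motor) = MTBF/(MTBF+MTTR) = 6254/(6254+102.7) = 0.983844
Parallel availability: 1 − (1 − 0.981522)(1 − 0.961361)(1 − 0.983844) = 0.99999

0.99999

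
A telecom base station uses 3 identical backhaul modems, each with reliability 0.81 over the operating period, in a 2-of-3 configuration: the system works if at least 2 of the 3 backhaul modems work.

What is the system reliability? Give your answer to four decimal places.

0.9054

R = Σ_{i=2}^{3} C(3,i) p^i (1−p)^{3−i} with p = 0.81
C(3,2)·0.81^2·0.19^1 = 0.373977
C(3,3)·0.81^3·0.19^0 = 0.531441
Sum = 0.9054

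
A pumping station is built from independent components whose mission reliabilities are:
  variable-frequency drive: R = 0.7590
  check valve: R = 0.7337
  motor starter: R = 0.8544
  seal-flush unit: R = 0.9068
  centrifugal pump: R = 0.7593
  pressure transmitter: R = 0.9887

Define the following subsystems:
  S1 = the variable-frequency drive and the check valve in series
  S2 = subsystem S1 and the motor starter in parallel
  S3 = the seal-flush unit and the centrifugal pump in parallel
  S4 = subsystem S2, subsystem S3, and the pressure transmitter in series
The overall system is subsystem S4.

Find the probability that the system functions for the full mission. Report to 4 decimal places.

0.9042

Series (variable-frequency drive and check valve): 0.759000 × 0.733700 = 0.556878
Parallel ([0.556878] and motor starter): 1 − (1 − 0.556878)(1 − 0.854400) = 0.935481
Parallel (seal-flush unit and centrifugal pump): 1 − (1 − 0.906800)(1 − 0.759300) = 0.977567
Series ([0.935481], [0.977567], and pressure transmitter): 0.935481 × 0.977567 × 0.988700 = 0.9042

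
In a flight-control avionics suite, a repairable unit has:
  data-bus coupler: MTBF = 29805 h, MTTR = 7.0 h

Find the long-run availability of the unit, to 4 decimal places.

0.9998

A(data-bus coupler) = MTBF/(MTBF+MTTR) = 29805/(29805+7.0) = 0.9998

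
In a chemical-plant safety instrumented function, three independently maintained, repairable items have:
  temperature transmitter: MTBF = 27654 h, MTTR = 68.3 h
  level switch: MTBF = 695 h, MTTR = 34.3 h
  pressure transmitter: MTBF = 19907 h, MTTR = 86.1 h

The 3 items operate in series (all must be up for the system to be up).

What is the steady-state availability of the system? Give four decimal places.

0.9465

A(temperature transmitter) = MTBF/(MTBF+MTTR) = 27654/(27654+68.3) = 0.997536
A(level switch) = MTBF/(MTBF+MTTR) = 695/(695+34.3) = 0.952969
A(pressure transmitter) = MTBF/(MTBF+MTTR) = 19907/(19907+86.1) = 0.995694
Series availability: 0.997536 × 0.952969 × 0.995694 = 0.9465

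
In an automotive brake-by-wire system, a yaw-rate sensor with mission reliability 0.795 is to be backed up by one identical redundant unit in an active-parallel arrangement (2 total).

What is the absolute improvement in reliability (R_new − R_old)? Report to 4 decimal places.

R_before = 0.795
R_after = 1 − (1 − 0.795)^2 = 0.9580
ΔR = 0.9580 − 0.795 = 0.1630

0.1630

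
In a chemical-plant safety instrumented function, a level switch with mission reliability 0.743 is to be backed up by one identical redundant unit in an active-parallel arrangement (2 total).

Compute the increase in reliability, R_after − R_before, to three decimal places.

R_before = 0.743
R_after = 1 − (1 − 0.743)^2 = 0.934
ΔR = 0.934 − 0.743 = 0.191

0.191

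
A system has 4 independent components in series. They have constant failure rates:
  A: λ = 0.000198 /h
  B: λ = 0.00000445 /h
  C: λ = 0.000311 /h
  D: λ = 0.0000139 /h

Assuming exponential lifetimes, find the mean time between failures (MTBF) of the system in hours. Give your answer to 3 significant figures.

Series of exponential components: λ_sys = Σ λ_i
λ_sys = 0.000198 + 0.00000445 + 0.000311 + 0.0000139 = 5.2735e-04 /h
MTBF = 1 / λ_sys = 1900 h

1900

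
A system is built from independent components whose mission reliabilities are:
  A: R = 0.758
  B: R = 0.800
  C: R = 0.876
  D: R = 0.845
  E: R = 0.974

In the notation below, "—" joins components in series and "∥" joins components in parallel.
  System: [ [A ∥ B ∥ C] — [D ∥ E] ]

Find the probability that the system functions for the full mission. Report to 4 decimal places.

Parallel (A, B, and C): 1 − (1 − 0.758000)(1 − 0.800000)(1 − 0.876000) = 0.993998
Parallel (D and E): 1 − (1 − 0.845000)(1 − 0.974000) = 0.995970
Series ([0.993998] and [0.995970]): 0.993998 × 0.995970 = 0.9900

0.9900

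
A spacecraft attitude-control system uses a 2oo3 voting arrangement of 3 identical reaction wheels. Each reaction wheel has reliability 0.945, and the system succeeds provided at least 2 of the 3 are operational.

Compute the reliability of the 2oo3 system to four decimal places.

R = Σ_{i=2}^{3} C(3,i) p^i (1−p)^{3−i} with p = 0.945
C(3,2)·0.945^2·0.055^1 = 0.147349
C(3,3)·0.945^3·0.055^0 = 0.843909
Sum = 0.9913

0.9913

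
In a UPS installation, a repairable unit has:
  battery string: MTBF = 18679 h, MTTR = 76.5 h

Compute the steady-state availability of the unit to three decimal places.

0.996

A(battery string) = MTBF/(MTBF+MTTR) = 18679/(18679+76.5) = 0.996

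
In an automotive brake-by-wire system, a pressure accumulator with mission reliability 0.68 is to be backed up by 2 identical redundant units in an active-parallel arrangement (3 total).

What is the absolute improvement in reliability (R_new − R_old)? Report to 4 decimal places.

R_before = 0.68
R_after = 1 − (1 − 0.68)^3 = 0.9672
ΔR = 0.9672 − 0.68 = 0.2872

0.2872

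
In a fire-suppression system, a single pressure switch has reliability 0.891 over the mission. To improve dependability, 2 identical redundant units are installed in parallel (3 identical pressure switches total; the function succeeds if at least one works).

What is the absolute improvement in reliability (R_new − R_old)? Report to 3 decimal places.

R_before = 0.891
R_after = 1 − (1 − 0.891)^3 = 0.999
ΔR = 0.999 − 0.891 = 0.108

0.108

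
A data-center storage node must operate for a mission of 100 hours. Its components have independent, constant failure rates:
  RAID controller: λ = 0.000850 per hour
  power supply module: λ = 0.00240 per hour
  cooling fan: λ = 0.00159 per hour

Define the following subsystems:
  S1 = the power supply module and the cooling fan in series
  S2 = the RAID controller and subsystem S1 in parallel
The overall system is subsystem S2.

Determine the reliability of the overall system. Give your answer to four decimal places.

R(RAID controller) = exp(−0.000850 × 100) = 0.918512
R(power supply module) = exp(−0.00240 × 100) = 0.786628
R(cooling fan) = exp(−0.00159 × 100) = 0.852996
Series (power supply module and cooling fan): 0.786628 × 0.852996 = 0.670991
Parallel (RAID controller and [0.670991]): 1 − (1 − 0.918512)(1 − 0.670991) = 0.9732

0.9732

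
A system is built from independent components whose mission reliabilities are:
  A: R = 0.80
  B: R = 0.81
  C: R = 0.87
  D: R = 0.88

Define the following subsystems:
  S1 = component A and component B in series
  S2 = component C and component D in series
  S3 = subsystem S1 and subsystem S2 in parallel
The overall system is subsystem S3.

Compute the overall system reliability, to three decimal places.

Series (A and B): 0.80000 × 0.81000 = 0.64800
Series (C and D): 0.87000 × 0.88000 = 0.76560
Parallel ([0.64800] and [0.76560]): 1 − (1 − 0.64800)(1 − 0.76560) = 0.917

0.917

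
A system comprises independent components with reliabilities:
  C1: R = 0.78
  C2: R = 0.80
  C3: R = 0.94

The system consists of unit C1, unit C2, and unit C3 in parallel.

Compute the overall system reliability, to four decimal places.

Parallel (C1, C2, and C3): 1 − (1 − 0.780000)(1 − 0.800000)(1 − 0.940000) = 0.9974

0.9974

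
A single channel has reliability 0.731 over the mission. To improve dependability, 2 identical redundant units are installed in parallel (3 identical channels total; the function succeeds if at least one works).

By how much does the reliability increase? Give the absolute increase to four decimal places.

0.2495

R_before = 0.731
R_after = 1 − (1 − 0.731)^3 = 0.9805
ΔR = 0.9805 − 0.731 = 0.2495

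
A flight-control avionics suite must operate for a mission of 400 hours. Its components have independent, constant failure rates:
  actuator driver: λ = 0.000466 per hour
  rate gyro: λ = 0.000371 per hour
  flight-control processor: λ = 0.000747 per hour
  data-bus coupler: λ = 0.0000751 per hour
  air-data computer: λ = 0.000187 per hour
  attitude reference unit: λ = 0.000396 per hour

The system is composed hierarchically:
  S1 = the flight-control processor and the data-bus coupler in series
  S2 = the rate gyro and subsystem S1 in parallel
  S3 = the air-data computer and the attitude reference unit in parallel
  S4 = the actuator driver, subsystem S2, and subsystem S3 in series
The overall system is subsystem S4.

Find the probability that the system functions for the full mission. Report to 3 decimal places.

0.789

R(actuator driver) = exp(−0.000466 × 400) = 0.82994
R(rate gyro) = exp(−0.000371 × 400) = 0.86209
R(flight-control processor) = exp(−0.000747 × 400) = 0.74171
R(data-bus coupler) = exp(−0.0000751 × 400) = 0.97041
R(air-data computer) = exp(−0.000187 × 400) = 0.92793
R(attitude reference unit) = exp(−0.000396 × 400) = 0.85351
Series (flight-control processor and data-bus coupler): 0.74171 × 0.97041 = 0.71976
Parallel (rate gyro and [0.71976]): 1 − (1 − 0.86209)(1 − 0.71976) = 0.96135
Parallel (air-data computer and attitude reference unit): 1 − (1 − 0.92793)(1 − 0.85351) = 0.98944
Series (actuator driver, [0.96135], and [0.98944]): 0.82994 × 0.96135 × 0.98944 = 0.789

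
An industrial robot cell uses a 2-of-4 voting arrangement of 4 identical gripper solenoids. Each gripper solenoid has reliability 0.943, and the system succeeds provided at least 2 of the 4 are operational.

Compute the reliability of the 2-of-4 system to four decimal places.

0.9993

R = Σ_{i=2}^{4} C(4,i) p^i (1−p)^{4−i} with p = 0.943
C(4,2)·0.943^2·0.057^2 = 0.017335
C(4,3)·0.943^3·0.057^1 = 0.191192
C(4,4)·0.943^4·0.057^0 = 0.790764
Sum = 0.9993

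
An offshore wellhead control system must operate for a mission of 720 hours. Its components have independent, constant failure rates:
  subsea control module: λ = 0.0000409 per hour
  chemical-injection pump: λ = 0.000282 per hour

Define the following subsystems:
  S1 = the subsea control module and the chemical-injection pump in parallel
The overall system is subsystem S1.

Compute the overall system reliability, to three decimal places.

R(subsea control module) = exp(−0.0000409 × 720) = 0.97098
R(chemical-injection pump) = exp(−0.000282 × 720) = 0.81625
Parallel (subsea control module and chemical-injection pump): 1 − (1 − 0.97098)(1 − 0.81625) = 0.995

0.995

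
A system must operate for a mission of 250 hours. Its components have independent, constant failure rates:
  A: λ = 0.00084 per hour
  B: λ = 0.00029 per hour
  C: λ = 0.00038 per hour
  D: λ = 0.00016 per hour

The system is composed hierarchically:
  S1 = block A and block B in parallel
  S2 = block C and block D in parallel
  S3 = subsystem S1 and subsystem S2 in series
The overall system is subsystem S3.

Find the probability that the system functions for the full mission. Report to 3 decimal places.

0.983

R(A) = exp(−0.00084 × 250) = 0.81058
R(B) = exp(−0.00029 × 250) = 0.93007
R(C) = exp(−0.00038 × 250) = 0.90937
R(D) = exp(−0.00016 × 250) = 0.96079
Parallel (A and B): 1 − (1 − 0.81058)(1 − 0.93007) = 0.98675
Parallel (C and D): 1 − (1 − 0.90937)(1 − 0.96079) = 0.99645
Series ([0.98675] and [0.99645]): 0.98675 × 0.99645 = 0.983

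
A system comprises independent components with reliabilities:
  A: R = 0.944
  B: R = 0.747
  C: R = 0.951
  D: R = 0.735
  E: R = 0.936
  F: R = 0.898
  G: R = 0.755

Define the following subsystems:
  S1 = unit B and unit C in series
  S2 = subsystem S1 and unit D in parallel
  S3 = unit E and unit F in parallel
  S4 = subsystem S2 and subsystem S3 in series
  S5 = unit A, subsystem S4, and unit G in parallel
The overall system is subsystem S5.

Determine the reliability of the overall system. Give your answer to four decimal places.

0.9989

Series (B and C): 0.747000 × 0.951000 = 0.710397
Parallel ([0.710397] and D): 1 − (1 − 0.710397)(1 − 0.735000) = 0.923255
Parallel (E and F): 1 − (1 − 0.936000)(1 − 0.898000) = 0.993472
Series ([0.923255] and [0.993472]): 0.923255 × 0.993472 = 0.917228
Parallel (A, [0.917228], and G): 1 − (1 − 0.944000)(1 − 0.917228)(1 − 0.755000) = 0.9989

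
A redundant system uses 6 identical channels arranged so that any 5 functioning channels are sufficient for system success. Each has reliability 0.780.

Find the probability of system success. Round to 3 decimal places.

R = Σ_{i=5}^{6} C(6,i) p^i (1−p)^{6−i} with p = 0.780
C(6,5)·0.780^5·0.220^1 = 0.38111
C(6,6)·0.780^6·0.220^0 = 0.22520
Sum = 0.606

0.606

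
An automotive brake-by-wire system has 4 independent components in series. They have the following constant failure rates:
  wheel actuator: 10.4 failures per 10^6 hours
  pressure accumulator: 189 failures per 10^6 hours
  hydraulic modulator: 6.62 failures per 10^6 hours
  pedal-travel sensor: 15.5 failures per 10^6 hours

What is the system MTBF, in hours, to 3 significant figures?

4510

Series of exponential components: λ_sys = Σ λ_i
λ_sys = 0.0000104 + 0.000189 + 0.00000662 + 0.0000155 = 2.2152e-04 /h
MTBF = 1 / λ_sys = 4510 h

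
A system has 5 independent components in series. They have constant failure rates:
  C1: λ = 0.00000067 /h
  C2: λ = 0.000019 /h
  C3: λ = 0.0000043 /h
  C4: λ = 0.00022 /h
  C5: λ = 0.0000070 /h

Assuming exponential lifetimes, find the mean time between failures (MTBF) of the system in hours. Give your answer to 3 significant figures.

3980

Series of exponential components: λ_sys = Σ λ_i
λ_sys = 0.00000067 + 0.000019 + 0.0000043 + 0.00022 + 0.0000070 = 2.5097e-04 /h
MTBF = 1 / λ_sys = 3980 h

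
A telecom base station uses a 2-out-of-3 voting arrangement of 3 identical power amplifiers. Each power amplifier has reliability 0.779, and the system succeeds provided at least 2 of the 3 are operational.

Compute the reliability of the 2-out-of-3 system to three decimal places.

R = Σ_{i=2}^{3} C(3,i) p^i (1−p)^{3−i} with p = 0.779
C(3,2)·0.779^2·0.221^1 = 0.40234
C(3,3)·0.779^3·0.221^0 = 0.47273
Sum = 0.875

0.875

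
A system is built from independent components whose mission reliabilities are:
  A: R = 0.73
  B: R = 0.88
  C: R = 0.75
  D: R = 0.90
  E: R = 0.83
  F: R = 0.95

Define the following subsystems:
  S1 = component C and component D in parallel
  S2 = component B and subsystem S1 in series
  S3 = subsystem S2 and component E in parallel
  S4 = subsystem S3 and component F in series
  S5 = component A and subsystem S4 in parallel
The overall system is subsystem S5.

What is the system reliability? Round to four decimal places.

0.9803

Parallel (C and D): 1 − (1 − 0.750000)(1 − 0.900000) = 0.975000
Series (B and [0.975000]): 0.880000 × 0.975000 = 0.858000
Parallel ([0.858000] and E): 1 − (1 − 0.858000)(1 − 0.830000) = 0.975860
Series ([0.975860] and F): 0.975860 × 0.950000 = 0.927067
Parallel (A and [0.927067]): 1 − (1 − 0.730000)(1 − 0.927067) = 0.9803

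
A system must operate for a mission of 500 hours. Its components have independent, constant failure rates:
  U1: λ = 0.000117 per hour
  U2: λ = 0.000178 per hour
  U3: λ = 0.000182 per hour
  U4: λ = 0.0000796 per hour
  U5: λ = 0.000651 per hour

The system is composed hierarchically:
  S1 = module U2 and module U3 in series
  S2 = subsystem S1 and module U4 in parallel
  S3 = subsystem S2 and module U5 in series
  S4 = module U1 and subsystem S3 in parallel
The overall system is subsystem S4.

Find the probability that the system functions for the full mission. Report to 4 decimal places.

R(U1) = exp(−0.000117 × 500) = 0.943178
R(U2) = exp(−0.000178 × 500) = 0.914846
R(U3) = exp(−0.000182 × 500) = 0.913018
R(U4) = exp(−0.0000796 × 500) = 0.960982
R(U5) = exp(−0.000651 × 500) = 0.722166
Series (U2 and U3): 0.914846 × 0.913018 = 0.835271
Parallel ([0.835271] and U4): 1 − (1 − 0.835271)(1 − 0.960982) = 0.993573
Series ([0.993573] and U5): 0.993573 × 0.722166 = 0.717525
Parallel (U1 and [0.717525]): 1 − (1 − 0.943178)(1 − 0.717525) = 0.9839

0.9839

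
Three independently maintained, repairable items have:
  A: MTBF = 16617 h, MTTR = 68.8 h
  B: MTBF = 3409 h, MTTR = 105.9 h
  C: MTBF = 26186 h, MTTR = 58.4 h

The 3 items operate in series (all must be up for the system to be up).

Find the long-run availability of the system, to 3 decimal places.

A(A) = MTBF/(MTBF+MTTR) = 16617/(16617+68.8) = 0.995877
A(B) = MTBF/(MTBF+MTTR) = 3409/(3409+105.9) = 0.969871
A(C) = MTBF/(MTBF+MTTR) = 26186/(26186+58.4) = 0.997775
Series availability: 0.995877 × 0.969871 × 0.997775 = 0.964

0.964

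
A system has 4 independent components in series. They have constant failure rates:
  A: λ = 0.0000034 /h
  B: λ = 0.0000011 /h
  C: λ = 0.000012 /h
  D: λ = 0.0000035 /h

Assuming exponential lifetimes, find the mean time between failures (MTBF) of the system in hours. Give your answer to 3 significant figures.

50000

Series of exponential components: λ_sys = Σ λ_i
λ_sys = 0.0000034 + 0.0000011 + 0.000012 + 0.0000035 = 2.0000e-05 /h
MTBF = 1 / λ_sys = 50000 h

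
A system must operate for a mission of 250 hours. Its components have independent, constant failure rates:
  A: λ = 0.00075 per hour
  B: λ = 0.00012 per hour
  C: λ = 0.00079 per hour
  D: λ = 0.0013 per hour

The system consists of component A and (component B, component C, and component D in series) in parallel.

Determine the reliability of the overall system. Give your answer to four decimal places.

0.9274

R(A) = exp(−0.00075 × 250) = 0.829029
R(B) = exp(−0.00012 × 250) = 0.970446
R(C) = exp(−0.00079 × 250) = 0.820780
R(D) = exp(−0.0013 × 250) = 0.722527
Series (B, C, and D): 0.970446 × 0.820780 × 0.722527 = 0.575509
Parallel (A and [0.575509]): 1 − (1 − 0.829029)(1 − 0.575509) = 0.9274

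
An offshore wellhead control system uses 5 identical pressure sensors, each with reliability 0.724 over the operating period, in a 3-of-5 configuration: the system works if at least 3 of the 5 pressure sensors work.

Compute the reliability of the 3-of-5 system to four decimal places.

R = Σ_{i=3}^{5} C(5,i) p^i (1−p)^{5−i} with p = 0.724
C(5,3)·0.724^3·0.276^2 = 0.289091
C(5,4)·0.724^4·0.276^1 = 0.379169
C(5,5)·0.724^5·0.276^0 = 0.198927
Sum = 0.8672

0.8672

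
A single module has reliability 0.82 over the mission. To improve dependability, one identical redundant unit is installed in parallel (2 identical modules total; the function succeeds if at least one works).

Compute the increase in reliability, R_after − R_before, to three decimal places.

0.148

R_before = 0.82
R_after = 1 − (1 − 0.82)^2 = 0.968
ΔR = 0.968 − 0.82 = 0.148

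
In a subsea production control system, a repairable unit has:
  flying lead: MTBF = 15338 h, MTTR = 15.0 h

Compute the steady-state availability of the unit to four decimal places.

0.9990

A(flying lead) = MTBF/(MTBF+MTTR) = 15338/(15338+15.0) = 0.9990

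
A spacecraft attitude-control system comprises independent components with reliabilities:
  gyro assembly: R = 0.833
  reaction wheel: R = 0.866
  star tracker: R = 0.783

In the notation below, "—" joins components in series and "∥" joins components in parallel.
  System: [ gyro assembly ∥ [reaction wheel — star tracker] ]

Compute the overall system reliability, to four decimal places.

0.9462

Series (reaction wheel and star tracker): 0.866000 × 0.783000 = 0.678078
Parallel (gyro assembly and [0.678078]): 1 − (1 − 0.833000)(1 − 0.678078) = 0.9462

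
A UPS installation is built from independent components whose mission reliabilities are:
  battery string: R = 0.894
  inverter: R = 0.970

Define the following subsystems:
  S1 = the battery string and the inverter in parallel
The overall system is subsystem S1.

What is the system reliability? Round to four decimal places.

Parallel (battery string and inverter): 1 − (1 − 0.894000)(1 − 0.970000) = 0.9968

0.9968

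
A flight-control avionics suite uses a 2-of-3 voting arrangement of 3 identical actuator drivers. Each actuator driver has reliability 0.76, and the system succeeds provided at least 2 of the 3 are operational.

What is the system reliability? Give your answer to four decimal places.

R = Σ_{i=2}^{3} C(3,i) p^i (1−p)^{3−i} with p = 0.76
C(3,2)·0.76^2·0.24^1 = 0.415872
C(3,3)·0.76^3·0.24^0 = 0.438976
Sum = 0.8548

0.8548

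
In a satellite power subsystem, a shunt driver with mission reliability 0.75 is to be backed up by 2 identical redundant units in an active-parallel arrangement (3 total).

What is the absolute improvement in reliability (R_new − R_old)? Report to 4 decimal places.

0.2344

R_before = 0.75
R_after = 1 − (1 − 0.75)^3 = 0.9844
ΔR = 0.9844 − 0.75 = 0.2344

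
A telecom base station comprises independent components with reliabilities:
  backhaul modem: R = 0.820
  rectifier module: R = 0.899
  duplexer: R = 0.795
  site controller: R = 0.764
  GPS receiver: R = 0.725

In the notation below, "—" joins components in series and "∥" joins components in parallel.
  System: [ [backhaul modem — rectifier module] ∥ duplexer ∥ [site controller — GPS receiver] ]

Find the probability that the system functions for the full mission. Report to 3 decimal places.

Series (backhaul modem and rectifier module): 0.82000 × 0.89900 = 0.73718
Series (site controller and GPS receiver): 0.76400 × 0.72500 = 0.55390
Parallel ([0.73718], duplexer, and [0.55390]): 1 − (1 − 0.73718)(1 − 0.79500)(1 − 0.55390) = 0.976

0.976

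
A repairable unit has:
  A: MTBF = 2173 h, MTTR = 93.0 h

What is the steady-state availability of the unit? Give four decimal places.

0.9590

A(A) = MTBF/(MTBF+MTTR) = 2173/(2173+93.0) = 0.9590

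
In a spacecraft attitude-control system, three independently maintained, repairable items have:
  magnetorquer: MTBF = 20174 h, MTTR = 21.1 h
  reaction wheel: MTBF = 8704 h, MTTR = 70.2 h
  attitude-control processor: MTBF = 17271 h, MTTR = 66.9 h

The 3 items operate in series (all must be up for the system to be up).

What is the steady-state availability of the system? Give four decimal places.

0.9871

A(magnetorquer) = MTBF/(MTBF+MTTR) = 20174/(20174+21.1) = 0.998955
A(reaction wheel) = MTBF/(MTBF+MTTR) = 8704/(8704+70.2) = 0.991999
A(attitude-control processor) = MTBF/(MTBF+MTTR) = 17271/(17271+66.9) = 0.996141
Series availability: 0.998955 × 0.991999 × 0.996141 = 0.9871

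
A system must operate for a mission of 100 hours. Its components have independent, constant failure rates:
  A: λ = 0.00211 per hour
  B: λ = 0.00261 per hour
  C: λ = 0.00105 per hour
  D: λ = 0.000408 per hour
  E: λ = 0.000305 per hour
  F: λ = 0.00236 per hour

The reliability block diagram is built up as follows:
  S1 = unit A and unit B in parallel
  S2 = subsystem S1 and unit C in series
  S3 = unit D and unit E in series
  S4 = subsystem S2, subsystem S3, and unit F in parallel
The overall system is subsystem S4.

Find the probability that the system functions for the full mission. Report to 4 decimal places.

0.9980

R(A) = exp(−0.00211 × 100) = 0.809774
R(B) = exp(−0.00261 × 100) = 0.770281
R(C) = exp(−0.00105 × 100) = 0.900325
R(D) = exp(−0.000408 × 100) = 0.960021
R(E) = exp(−0.000305 × 100) = 0.969960
R(F) = exp(−0.00236 × 100) = 0.789781
Parallel (A and B): 1 − (1 − 0.809774)(1 − 0.770281) = 0.956301
Series ([0.956301] and C): 0.956301 × 0.900325 = 0.860982
Series (D and E): 0.960021 × 0.969960 = 0.931182
Parallel ([0.860982], [0.931182], and F): 1 − (1 − 0.860982)(1 − 0.931182)(1 − 0.789781) = 0.9980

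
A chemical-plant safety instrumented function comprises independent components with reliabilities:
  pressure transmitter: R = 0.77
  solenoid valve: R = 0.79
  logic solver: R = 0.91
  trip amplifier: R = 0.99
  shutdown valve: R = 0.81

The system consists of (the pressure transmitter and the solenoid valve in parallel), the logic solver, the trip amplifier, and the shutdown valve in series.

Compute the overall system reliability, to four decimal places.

0.6945

Parallel (pressure transmitter and solenoid valve): 1 − (1 − 0.770000)(1 − 0.790000) = 0.951700
Series ([0.951700], logic solver, trip amplifier, and shutdown valve): 0.951700 × 0.910000 × 0.990000 × 0.810000 = 0.6945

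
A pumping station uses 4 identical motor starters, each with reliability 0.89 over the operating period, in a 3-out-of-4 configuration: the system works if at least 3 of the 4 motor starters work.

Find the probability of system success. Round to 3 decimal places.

0.938

R = Σ_{i=3}^{4} C(4,i) p^i (1−p)^{4−i} with p = 0.89
C(4,3)·0.89^3·0.11^1 = 0.31019
C(4,4)·0.89^4·0.11^0 = 0.62742
Sum = 0.938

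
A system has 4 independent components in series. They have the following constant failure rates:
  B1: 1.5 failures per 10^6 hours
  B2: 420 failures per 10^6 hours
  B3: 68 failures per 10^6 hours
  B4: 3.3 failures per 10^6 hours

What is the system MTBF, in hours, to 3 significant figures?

Series of exponential components: λ_sys = Σ λ_i
λ_sys = 0.0000015 + 0.00042 + 0.000068 + 0.0000033 = 4.9280e-04 /h
MTBF = 1 / λ_sys = 2030 h

2030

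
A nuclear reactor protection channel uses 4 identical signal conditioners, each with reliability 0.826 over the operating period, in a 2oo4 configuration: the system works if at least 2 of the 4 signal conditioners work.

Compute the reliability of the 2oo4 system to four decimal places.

0.9817

R = Σ_{i=2}^{4} C(4,i) p^i (1−p)^{4−i} with p = 0.826
C(4,2)·0.826^2·0.174^2 = 0.123940
C(4,3)·0.826^3·0.174^1 = 0.392238
C(4,4)·0.826^4·0.174^0 = 0.465501
Sum = 0.9817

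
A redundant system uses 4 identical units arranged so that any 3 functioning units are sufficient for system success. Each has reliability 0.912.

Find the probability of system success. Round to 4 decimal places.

R = Σ_{i=3}^{4} C(4,i) p^i (1−p)^{4−i} with p = 0.912
C(4,3)·0.912^3·0.088^1 = 0.267010
C(4,4)·0.912^4·0.088^0 = 0.691798
Sum = 0.9588

0.9588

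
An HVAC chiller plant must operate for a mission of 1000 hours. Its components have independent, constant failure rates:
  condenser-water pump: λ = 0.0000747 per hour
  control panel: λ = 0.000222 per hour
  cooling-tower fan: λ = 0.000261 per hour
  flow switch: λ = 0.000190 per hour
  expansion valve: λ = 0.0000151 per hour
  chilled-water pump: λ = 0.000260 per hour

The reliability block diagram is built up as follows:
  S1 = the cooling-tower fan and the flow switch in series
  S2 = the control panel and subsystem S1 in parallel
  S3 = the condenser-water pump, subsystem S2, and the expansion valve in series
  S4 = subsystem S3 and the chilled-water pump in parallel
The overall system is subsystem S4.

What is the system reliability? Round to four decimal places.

R(condenser-water pump) = exp(−0.0000747 × 1000) = 0.928022
R(control panel) = exp(−0.000222 × 1000) = 0.800915
R(cooling-tower fan) = exp(−0.000261 × 1000) = 0.770281
R(flow switch) = exp(−0.000190 × 1000) = 0.826959
R(expansion valve) = exp(−0.0000151 × 1000) = 0.985013
R(chilled-water pump) = exp(−0.000260 × 1000) = 0.771052
Series (cooling-tower fan and flow switch): 0.770281 × 0.826959 = 0.636991
Parallel (control panel and [0.636991]): 1 − (1 − 0.800915)(1 − 0.636991) = 0.927730
Series (condenser-water pump, [0.927730], and expansion valve): 0.928022 × 0.927730 × 0.985013 = 0.848051
Parallel ([0.848051] and chilled-water pump): 1 − (1 − 0.848051)(1 − 0.771052) = 0.9652

0.9652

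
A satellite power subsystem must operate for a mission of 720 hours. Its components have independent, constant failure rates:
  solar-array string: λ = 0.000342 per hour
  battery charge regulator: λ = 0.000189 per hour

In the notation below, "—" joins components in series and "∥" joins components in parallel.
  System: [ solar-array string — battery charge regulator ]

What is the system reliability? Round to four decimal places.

R(solar-array string) = exp(−0.000342 × 720) = 0.781735
R(battery charge regulator) = exp(−0.000189 × 720) = 0.872773
Series (solar-array string and battery charge regulator): 0.781735 × 0.872773 = 0.6823

0.6823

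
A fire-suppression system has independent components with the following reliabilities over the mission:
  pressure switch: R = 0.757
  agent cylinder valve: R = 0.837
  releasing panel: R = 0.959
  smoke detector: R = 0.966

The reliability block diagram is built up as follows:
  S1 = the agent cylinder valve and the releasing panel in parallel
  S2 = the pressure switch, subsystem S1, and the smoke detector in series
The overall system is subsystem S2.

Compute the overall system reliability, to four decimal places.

0.7264

Parallel (agent cylinder valve and releasing panel): 1 − (1 − 0.837000)(1 − 0.959000) = 0.993317
Series (pressure switch, [0.993317], and smoke detector): 0.757000 × 0.993317 × 0.966000 = 0.7264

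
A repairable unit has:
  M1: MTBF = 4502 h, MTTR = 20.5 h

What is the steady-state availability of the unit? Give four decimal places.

0.9955

A(M1) = MTBF/(MTBF+MTTR) = 4502/(4502+20.5) = 0.9955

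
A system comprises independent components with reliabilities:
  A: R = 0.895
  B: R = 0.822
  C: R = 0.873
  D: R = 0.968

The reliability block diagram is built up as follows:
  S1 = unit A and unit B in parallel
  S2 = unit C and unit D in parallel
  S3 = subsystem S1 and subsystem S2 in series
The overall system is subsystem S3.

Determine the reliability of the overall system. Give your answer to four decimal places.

Parallel (A and B): 1 − (1 − 0.895000)(1 − 0.822000) = 0.981310
Parallel (C and D): 1 − (1 − 0.873000)(1 − 0.968000) = 0.995936
Series ([0.981310] and [0.995936]): 0.981310 × 0.995936 = 0.9773

0.9773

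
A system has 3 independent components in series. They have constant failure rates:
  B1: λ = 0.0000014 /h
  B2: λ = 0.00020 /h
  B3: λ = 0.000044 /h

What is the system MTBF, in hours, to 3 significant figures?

4070

Series of exponential components: λ_sys = Σ λ_i
λ_sys = 0.0000014 + 0.00020 + 0.000044 = 2.4540e-04 /h
MTBF = 1 / λ_sys = 4070 h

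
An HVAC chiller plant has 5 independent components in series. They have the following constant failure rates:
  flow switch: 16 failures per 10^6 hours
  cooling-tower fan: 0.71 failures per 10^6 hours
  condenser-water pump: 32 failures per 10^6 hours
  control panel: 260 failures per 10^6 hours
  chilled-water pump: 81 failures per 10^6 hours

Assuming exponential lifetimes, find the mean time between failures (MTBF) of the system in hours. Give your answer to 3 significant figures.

2570

Series of exponential components: λ_sys = Σ λ_i
λ_sys = 0.000016 + 0.00000071 + 0.000032 + 0.00026 + 0.000081 = 3.8971e-04 /h
MTBF = 1 / λ_sys = 2570 h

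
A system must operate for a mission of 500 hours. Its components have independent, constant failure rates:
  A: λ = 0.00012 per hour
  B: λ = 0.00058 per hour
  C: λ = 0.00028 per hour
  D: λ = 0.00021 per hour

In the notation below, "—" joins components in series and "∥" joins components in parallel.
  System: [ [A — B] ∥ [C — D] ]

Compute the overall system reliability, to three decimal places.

R(A) = exp(−0.00012 × 500) = 0.94176
R(B) = exp(−0.00058 × 500) = 0.74826
R(C) = exp(−0.00028 × 500) = 0.86936
R(D) = exp(−0.00021 × 500) = 0.90032
Series (A and B): 0.94176 × 0.74826 = 0.70468
Series (C and D): 0.86936 × 0.90032 = 0.78270
Parallel ([0.70468] and [0.78270]): 1 − (1 − 0.70468)(1 − 0.78270) = 0.936

0.936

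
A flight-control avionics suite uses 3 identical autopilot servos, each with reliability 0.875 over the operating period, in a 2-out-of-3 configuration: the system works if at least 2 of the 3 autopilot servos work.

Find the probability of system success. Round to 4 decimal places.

R = Σ_{i=2}^{3} C(3,i) p^i (1−p)^{3−i} with p = 0.875
C(3,2)·0.875^2·0.125^1 = 0.287109
C(3,3)·0.875^3·0.125^0 = 0.669922
Sum = 0.9570

0.9570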